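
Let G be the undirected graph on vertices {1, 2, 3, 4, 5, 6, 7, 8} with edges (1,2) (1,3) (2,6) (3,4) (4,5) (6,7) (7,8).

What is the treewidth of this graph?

1

A width-1 tree decomposition is:
Bags: B1 = {4, 5}  B2 = {3, 4}  B3 = {1, 3}  B4 = {1, 2}  B5 = {2, 6}  B6 = {6, 7}  B7 = {7, 8}
Tree: B1–B2, B2–B3, B3–B4, B4–B5, B5–B6, B6–B7
Each bag holds 2 vertices, so the decomposition has width 1, which upper-bounds the treewidth. Since G has at least one edge (e.g. 5–4), it is not an edgeless graph, so tw(G) ≥ 1. Therefore the treewidth is 1.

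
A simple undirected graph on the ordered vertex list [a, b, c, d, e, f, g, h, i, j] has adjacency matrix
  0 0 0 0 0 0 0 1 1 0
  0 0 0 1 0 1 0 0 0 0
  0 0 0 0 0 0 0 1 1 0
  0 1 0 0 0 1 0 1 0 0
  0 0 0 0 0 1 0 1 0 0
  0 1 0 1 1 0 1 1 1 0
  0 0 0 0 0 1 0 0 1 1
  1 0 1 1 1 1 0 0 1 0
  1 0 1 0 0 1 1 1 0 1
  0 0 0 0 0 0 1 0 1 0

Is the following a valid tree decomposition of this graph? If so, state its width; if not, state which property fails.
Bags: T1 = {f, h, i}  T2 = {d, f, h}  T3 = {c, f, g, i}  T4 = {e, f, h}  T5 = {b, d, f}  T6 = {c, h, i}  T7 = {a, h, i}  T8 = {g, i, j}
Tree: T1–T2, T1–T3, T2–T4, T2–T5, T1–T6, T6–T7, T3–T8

A tree decomposition must satisfy three properties: every vertex lies in some bag; for every edge, both endpoints lie together in some bag; and for every vertex, the bags containing it form a connected subtree. Here bags containing vertex c are not connected in the tree, so the decomposition is invalid.

No — bags containing vertex c are not connected in the tree.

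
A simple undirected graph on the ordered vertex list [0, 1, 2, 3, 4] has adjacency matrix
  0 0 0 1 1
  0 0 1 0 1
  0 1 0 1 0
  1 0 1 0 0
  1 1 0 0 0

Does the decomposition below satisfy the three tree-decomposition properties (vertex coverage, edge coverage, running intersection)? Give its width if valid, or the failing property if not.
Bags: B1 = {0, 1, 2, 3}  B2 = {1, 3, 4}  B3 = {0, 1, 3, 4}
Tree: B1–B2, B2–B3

A tree decomposition must satisfy three properties: every vertex lies in some bag; for every edge, both endpoints lie together in some bag; and for every vertex, the bags containing it form a connected subtree. Here bags containing vertex 0 are not connected in the tree, so the decomposition is invalid.

No — bags containing vertex 0 are not connected in the tree.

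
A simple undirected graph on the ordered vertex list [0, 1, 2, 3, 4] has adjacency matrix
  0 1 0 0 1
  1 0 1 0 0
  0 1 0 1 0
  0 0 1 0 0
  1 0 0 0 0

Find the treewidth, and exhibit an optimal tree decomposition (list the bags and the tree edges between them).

The largest bag has 2 vertices, giving width 1; this decomposition certifies tw(G) ≤ 1. G has an edge, so its treewidth is at least 1. Combining the bounds, tw(G) = 1.

Treewidth 1.
One optimal decomposition is:
Bags: B1 = {0, 4}  B2 = {0, 1}  B3 = {1, 2}  B4 = {2, 3}
Tree: B1–B2, B2–B3, B3–B4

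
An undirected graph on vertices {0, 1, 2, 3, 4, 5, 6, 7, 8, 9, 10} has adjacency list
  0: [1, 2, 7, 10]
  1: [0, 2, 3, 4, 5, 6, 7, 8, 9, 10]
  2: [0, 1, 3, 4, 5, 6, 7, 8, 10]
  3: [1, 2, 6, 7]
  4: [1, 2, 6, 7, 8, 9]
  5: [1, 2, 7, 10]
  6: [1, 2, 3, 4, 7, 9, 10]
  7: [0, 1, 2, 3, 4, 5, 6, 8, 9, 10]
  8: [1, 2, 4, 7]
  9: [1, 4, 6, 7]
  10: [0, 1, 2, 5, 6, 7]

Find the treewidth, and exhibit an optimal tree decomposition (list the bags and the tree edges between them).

Treewidth 4.
One such decomposition:
Bags: B1 = {1, 2, 4, 7, 8}  B2 = {1, 2, 4, 6, 7}  B3 = {1, 4, 6, 7, 9}  B4 = {1, 2, 3, 6, 7}  B5 = {1, 2, 6, 7, 10}  B6 = {0, 1, 2, 7, 10}  B7 = {1, 2, 5, 7, 10}
Tree: B1–B2, B2–B3, B2–B4, B2–B5, B5–B6, B6–B7

Each bag holds 5 vertices, so the decomposition has width 4, which upper-bounds the treewidth. Conversely, {1, 4, 6, 7, 9} is a clique of size 5, and the vertices of any clique must share a bag in every tree decomposition; so some bag has ≥ 5 vertices and tw(G) ≥ 4. Therefore the treewidth is 4.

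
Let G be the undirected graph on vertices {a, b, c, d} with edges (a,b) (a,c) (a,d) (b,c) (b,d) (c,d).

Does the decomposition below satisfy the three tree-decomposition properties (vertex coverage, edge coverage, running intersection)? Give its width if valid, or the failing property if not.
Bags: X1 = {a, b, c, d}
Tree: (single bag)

Checking the three conditions: (i) the bags cover all of {a, b, c, d}; (ii) for each edge, some bag contains both endpoints; (iii) the bags containing any fixed vertex form a subtree. All hold, so the decomposition is valid with width 4 − 1 = 3.

Yes; width 3.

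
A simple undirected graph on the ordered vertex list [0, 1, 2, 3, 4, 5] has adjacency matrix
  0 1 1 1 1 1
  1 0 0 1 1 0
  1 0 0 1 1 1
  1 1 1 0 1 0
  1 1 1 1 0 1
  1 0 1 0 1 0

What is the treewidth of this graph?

3

A width-3 tree decomposition is:
Bags: B1 = {0, 2, 4, 5}  B2 = {0, 2, 3, 4}  B3 = {0, 1, 3, 4}
Tree: B1–B2, B2–B3
Each bag holds 4 vertices, so the decomposition has width 3, which upper-bounds the treewidth. Conversely, {0, 1, 3, 4} is a clique of size 4, and the vertices of any clique must share a bag in every tree decomposition; so some bag has ≥ 4 vertices and tw(G) ≥ 3. The upper and lower bounds meet at 3, so that is the treewidth.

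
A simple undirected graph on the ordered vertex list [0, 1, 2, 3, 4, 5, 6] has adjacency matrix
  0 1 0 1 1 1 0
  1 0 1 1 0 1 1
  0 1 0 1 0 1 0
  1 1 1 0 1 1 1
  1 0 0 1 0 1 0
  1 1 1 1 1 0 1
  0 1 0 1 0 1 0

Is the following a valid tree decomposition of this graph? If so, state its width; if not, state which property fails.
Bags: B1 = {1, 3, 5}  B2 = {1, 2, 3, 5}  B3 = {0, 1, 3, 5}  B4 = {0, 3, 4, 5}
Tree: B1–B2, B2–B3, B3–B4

A tree decomposition must satisfy three properties: every vertex lies in some bag; for every edge, both endpoints lie together in some bag; and for every vertex, the bags containing it form a connected subtree. Here vertex 6 appears in no bag, so the decomposition is invalid.

No — vertex 6 appears in no bag.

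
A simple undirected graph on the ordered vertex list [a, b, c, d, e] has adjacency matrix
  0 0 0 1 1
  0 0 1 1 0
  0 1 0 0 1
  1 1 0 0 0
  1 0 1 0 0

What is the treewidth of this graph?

2

A width-2 tree decomposition is:
Bags: B1 = {a, b, d}  B2 = {a, b, c}  B3 = {a, c, e}
Tree: B1–B2, B2–B3
Each bag holds 3 vertices, so the decomposition has width 2, which upper-bounds the treewidth. Since a–d–b–c–e–a is a cycle in G, G is not acyclic. Forests are exactly the graphs of treewidth ≤ 1, so tw(G) ≥ 2. Therefore the treewidth is 2.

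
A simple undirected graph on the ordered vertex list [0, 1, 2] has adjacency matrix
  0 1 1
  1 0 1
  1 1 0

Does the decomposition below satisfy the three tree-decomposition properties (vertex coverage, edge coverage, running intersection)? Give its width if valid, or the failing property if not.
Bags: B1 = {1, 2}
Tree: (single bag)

A tree decomposition must satisfy three properties: every vertex lies in some bag; for every edge, both endpoints lie together in some bag; and for every vertex, the bags containing it form a connected subtree. Here vertex 0 appears in no bag, so the decomposition is invalid.

No — vertex 0 appears in no bag.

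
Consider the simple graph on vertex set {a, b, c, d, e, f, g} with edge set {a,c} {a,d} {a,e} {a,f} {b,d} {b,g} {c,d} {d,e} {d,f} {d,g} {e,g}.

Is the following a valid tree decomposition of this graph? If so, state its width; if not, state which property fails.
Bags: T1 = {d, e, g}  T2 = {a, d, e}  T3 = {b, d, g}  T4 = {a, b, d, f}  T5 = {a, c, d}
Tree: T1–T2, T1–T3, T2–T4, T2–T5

No — bags containing vertex b are not connected in the tree.

A tree decomposition must satisfy three properties: every vertex lies in some bag; for every edge, both endpoints lie together in some bag; and for every vertex, the bags containing it form a connected subtree. Here bags containing vertex b are not connected in the tree, so the decomposition is invalid.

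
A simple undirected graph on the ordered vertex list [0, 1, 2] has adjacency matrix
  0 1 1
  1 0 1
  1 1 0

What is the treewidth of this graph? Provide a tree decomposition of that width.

Treewidth 2.
One such decomposition:
Bags: B1 = {0, 1, 2}
Tree: (single bag)

With just one bag of size 3, the width is 3 − 1 = 2, so tw(G) ≤ 2. On the other hand G contains the 3-clique {0, 1, 2}. A clique must lie in a single bag of any decomposition, so no decomposition can have width below 2. Therefore the treewidth is 2.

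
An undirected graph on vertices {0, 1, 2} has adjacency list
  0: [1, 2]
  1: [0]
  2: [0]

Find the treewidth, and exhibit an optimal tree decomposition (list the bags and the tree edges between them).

Treewidth 1.
One optimal decomposition is:
Bags: B1 = {0, 2}  B2 = {0, 1}
Tree: B1–B2

The largest bag has 2 vertices, giving width 1; this decomposition certifies tw(G) ≤ 1. G has an edge, so its treewidth is at least 1. Hence tw(G) = 1 exactly.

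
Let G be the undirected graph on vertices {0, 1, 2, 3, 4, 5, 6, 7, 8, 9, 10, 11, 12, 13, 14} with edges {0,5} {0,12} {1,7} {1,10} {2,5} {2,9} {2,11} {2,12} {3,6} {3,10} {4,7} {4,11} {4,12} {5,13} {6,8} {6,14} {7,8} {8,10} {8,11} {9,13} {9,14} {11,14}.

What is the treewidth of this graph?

A width-3 tree decomposition is:
Bags: B1 = {1, 3, 7, 10}  B2 = {3, 7, 8, 10}  B3 = {3, 6, 7, 8}  B4 = {4, 6, 7, 8}  B5 = {4, 6, 8, 11}  B6 = {4, 6, 11, 14}  B7 = {4, 11, 12, 14}  B8 = {2, 11, 12, 14}  B9 = {2, 9, 12, 14}  B10 = {0, 2, 9, 12}  B11 = {0, 2, 5, 9}  B12 = {0, 5, 9, 13}
Tree: B1–B2, B2–B3, B3–B4, B4–B5, B5–B6, B6–B7, B7–B8, B8–B9, B9–B10, B10–B11, B11–B12
Each bag holds 4 vertices, so the decomposition has width 3, which upper-bounds the treewidth. For the lower bound: the 4 vertex sets {1,3,10}, {7}, {8}, {4,6,11,14} are disjoint, each induces a connected subgraph, and every pair is joined by at least one edge of G. Contracting each set to a single vertex therefore yields K_{4} as a minor, and since treewidth is minor-monotone, tw(G) ≥ tw(K_{4}) = 3. The upper and lower bounds meet at 3, so that is the treewidth.

3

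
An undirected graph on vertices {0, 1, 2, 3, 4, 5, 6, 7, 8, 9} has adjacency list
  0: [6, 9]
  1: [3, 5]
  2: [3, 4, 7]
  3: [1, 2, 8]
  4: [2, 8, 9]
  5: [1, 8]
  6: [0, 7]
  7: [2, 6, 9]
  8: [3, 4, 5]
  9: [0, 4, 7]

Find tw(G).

A width-2 tree decomposition is:
Bags: B1 = {0, 6, 7}  B2 = {0, 7, 9}  B3 = {2, 7, 9}  B4 = {2, 4, 9}  B5 = {2, 3, 4}  B6 = {3, 4, 8}  B7 = {1, 3, 8}  B8 = {1, 5, 8}
Tree: B1–B2, B2–B3, B3–B4, B4–B5, B5–B6, B6–B7, B7–B8
The largest bag has 3 vertices, giving width 2; this decomposition certifies tw(G) ≤ 2. Since 6–0–9–7–6 is a cycle in G, G is not acyclic. Forests are exactly the graphs of treewidth ≤ 1, so tw(G) ≥ 2. Therefore the treewidth is 2.

2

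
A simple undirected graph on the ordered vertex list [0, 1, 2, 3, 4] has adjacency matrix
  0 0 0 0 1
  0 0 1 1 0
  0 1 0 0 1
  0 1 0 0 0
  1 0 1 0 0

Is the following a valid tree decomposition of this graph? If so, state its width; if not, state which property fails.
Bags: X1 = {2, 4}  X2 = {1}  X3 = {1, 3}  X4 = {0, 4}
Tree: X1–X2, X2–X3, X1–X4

A tree decomposition must satisfy three properties: every vertex lies in some bag; for every edge, both endpoints lie together in some bag; and for every vertex, the bags containing it form a connected subtree. Here edge (2,1) lies in no bag, so the decomposition is invalid.

No — edge (2,1) lies in no bag.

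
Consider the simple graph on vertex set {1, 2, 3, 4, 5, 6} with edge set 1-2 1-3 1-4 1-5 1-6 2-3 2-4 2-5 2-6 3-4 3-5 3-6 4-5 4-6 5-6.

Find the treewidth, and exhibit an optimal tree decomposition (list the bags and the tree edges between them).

A single bag containing all 6 vertices is trivially a valid decomposition of width 5. Conversely, {1, 2, 3, 4, 5, 6} is a clique of size 6, and the vertices of any clique must share a bag in every tree decomposition; so some bag has ≥ 6 vertices and tw(G) ≥ 5. Therefore the treewidth is 5.

Treewidth 5.
One optimal decomposition is:
Bags: B1 = {1, 2, 3, 4, 5, 6}
Tree: (single bag)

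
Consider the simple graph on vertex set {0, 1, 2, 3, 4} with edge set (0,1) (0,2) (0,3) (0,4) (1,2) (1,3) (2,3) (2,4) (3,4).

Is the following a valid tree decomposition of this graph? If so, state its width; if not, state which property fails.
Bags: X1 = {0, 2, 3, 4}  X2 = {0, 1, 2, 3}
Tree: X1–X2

Yes; width 3.

Vertex coverage: the bags together contain {0, 1, 2, 3, 4}, the full vertex set. Edge coverage: each edge of G has both endpoints in at least one bag. Running intersection: for every vertex, the bags containing it form a connected subtree. All three properties hold, so this is a valid tree decomposition of width max|bag| − 1 = 3, and hence tw(G) ≤ 3.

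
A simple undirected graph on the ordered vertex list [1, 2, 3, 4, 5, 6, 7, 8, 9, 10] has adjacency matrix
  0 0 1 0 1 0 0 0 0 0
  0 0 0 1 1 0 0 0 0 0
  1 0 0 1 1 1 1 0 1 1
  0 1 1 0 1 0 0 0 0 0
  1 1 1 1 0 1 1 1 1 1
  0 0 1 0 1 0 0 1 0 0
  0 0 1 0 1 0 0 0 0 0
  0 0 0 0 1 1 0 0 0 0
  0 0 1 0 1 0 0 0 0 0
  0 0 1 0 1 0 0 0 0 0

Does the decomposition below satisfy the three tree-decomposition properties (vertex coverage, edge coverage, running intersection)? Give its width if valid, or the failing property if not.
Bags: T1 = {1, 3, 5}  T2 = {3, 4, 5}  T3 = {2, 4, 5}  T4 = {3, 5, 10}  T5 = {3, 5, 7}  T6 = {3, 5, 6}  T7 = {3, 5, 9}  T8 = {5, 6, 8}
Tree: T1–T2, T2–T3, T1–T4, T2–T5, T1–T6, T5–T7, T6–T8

Every vertex of G appears in some bag (union = {1, 2, 3, 4, 5, 6, 7, 8, 9, 10}); every edge is covered by a bag; and for each vertex v the set of bags containing v is connected in the bag tree. The decomposition is therefore valid. The largest bag has 3 vertices, so the width is 2.

Yes; width 2.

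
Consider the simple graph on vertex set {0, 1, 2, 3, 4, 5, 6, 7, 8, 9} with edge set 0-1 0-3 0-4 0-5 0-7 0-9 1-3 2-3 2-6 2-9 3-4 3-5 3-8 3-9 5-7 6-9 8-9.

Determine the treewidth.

2

A width-2 tree decomposition is:
Bags: B1 = {0, 1, 3}  B2 = {0, 3, 9}  B3 = {0, 3, 5}  B4 = {2, 3, 9}  B5 = {0, 5, 7}  B6 = {2, 6, 9}  B7 = {3, 8, 9}  B8 = {0, 3, 4}
Tree: B1–B2, B2–B3, B2–B4, B3–B5, B4–B6, B2–B7, B2–B8
Every bag has size at most 3, so the width is 3 − 1 = 2 and tw(G) ≤ 2. For the lower bound, the 3 vertices {0, 1, 3} are pairwise adjacent, and any tree decomposition puts a clique entirely inside one bag — forcing width ≥ 2. Therefore the treewidth is 2.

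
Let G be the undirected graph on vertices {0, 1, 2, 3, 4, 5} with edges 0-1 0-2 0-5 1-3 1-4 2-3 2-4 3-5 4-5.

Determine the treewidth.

3

A width-3 tree decomposition is:
Bags: B1 = {0, 1, 3, 4}  B2 = {0, 3, 4, 5}  B3 = {0, 2, 3, 4}
Tree: B1–B2, B2–B3
The largest bag has 4 vertices, giving width 3; this decomposition certifies tw(G) ≤ 3. For the lower bound: the 4 vertex sets {0,1}, {4,5}, {3}, {2} are disjoint, each induces a connected subgraph, and every pair is joined by at least one edge of G. Contracting each set to a single vertex therefore yields K_{4} as a minor, and since treewidth is minor-monotone, tw(G) ≥ tw(K_{4}) = 3. Combining the bounds, tw(G) = 3.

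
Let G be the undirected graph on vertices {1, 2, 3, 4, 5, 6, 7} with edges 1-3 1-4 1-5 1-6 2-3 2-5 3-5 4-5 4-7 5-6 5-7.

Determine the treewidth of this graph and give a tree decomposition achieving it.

Treewidth 2.
One such decomposition:
Bags: B1 = {1, 3, 5}  B2 = {1, 5, 6}  B3 = {2, 3, 5}  B4 = {1, 4, 5}  B5 = {4, 5, 7}
Tree: B1–B2, B1–B3, B2–B4, B4–B5

Every bag has size at most 3, so the width is 3 − 1 = 2 and tw(G) ≤ 2. Conversely, {1, 3, 5} is a clique of size 3, and the vertices of any clique must share a bag in every tree decomposition; so some bag has ≥ 3 vertices and tw(G) ≥ 2. Therefore the treewidth is 2.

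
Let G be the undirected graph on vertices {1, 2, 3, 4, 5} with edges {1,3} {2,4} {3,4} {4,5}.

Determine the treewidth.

1

A width-1 tree decomposition is:
Bags: B1 = {1, 3}  B2 = {3, 4}  B3 = {2, 4}  B4 = {4, 5}
Tree: B1–B2, B2–B3, B3–B4
Every bag has size at most 2, so the width is 2 − 1 = 1 and tw(G) ≤ 1. G has an edge, so its treewidth is at least 1. Combining the bounds, tw(G) = 1.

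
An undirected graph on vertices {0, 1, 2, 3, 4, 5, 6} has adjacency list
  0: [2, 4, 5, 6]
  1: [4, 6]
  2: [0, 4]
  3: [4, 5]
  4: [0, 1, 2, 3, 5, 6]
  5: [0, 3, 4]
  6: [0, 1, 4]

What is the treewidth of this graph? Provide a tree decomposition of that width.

The largest bag has 3 vertices, giving width 2; this decomposition certifies tw(G) ≤ 2. On the other hand G contains the 3-clique {0, 2, 4}. A clique must lie in a single bag of any decomposition, so no decomposition can have width below 2. The upper and lower bounds meet at 2, so that is the treewidth.

Treewidth 2.
One such decomposition:
Bags: B1 = {0, 4, 5}  B2 = {0, 4, 6}  B3 = {0, 2, 4}  B4 = {3, 4, 5}  B5 = {1, 4, 6}
Tree: B1–B2, B2–B3, B1–B4, B2–B5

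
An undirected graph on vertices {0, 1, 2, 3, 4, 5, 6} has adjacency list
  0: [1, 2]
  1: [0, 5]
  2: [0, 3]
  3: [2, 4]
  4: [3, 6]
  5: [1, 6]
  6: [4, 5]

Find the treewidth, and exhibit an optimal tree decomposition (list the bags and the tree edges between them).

Treewidth 2.
Bags: B1 = {0, 1, 2}  B2 = {1, 2, 5}  B3 = {2, 5, 6}  B4 = {2, 4, 6}  B5 = {2, 3, 4}
Tree: B1–B2, B2–B3, B3–B4, B4–B5

Each bag holds 3 vertices, so the decomposition has width 2, which upper-bounds the treewidth. Since 2–0–1–5–6–4–3–2 is a cycle in G, G is not acyclic. Forests are exactly the graphs of treewidth ≤ 1, so tw(G) ≥ 2. The upper and lower bounds meet at 2, so that is the treewidth.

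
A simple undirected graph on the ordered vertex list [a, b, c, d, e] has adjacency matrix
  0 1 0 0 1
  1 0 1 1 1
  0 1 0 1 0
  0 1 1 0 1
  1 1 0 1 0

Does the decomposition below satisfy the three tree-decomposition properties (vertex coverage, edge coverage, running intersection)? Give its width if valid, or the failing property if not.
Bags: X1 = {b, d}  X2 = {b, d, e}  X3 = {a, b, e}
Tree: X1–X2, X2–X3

No — vertex c appears in no bag.

A tree decomposition must satisfy three properties: every vertex lies in some bag; for every edge, both endpoints lie together in some bag; and for every vertex, the bags containing it form a connected subtree. Here vertex c appears in no bag, so the decomposition is invalid.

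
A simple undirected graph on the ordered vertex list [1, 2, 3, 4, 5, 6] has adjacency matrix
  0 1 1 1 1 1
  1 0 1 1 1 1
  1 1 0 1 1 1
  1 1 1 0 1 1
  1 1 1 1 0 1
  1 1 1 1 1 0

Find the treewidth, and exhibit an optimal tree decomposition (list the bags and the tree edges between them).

A single bag containing all 6 vertices is trivially a valid decomposition of width 5. Conversely, {1, 2, 3, 4, 5, 6} is a clique of size 6, and the vertices of any clique must share a bag in every tree decomposition; so some bag has ≥ 6 vertices and tw(G) ≥ 5. Combining the bounds, tw(G) = 5.

Treewidth 5.
One such decomposition:
Bags: B1 = {1, 2, 3, 4, 5, 6}
Tree: (single bag)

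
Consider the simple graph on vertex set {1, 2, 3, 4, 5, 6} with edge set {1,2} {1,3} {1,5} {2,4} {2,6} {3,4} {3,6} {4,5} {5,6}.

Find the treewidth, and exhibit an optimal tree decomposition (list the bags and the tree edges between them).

Each bag holds 4 vertices, so the decomposition has width 3, which upper-bounds the treewidth. For the lower bound: the 4 vertex sets {1,5}, {3,4}, {2}, {6} are disjoint, each induces a connected subgraph, and every pair is joined by at least one edge of G. Contracting each set to a single vertex therefore yields K_{4} as a minor, and since treewidth is minor-monotone, tw(G) ≥ tw(K_{4}) = 3. Therefore the treewidth is 3.

Treewidth 3.
One optimal decomposition is:
Bags: B1 = {1, 2, 3, 5}  B2 = {2, 3, 4, 5}  B3 = {2, 3, 5, 6}
Tree: B1–B2, B2–B3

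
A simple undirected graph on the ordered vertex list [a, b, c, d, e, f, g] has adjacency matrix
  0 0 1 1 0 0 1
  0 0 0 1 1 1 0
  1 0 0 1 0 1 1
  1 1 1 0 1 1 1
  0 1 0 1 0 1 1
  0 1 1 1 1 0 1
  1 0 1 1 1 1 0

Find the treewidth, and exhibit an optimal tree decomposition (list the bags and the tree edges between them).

Treewidth 3.
One such decomposition:
Bags: B1 = {c, d, f, g}  B2 = {a, c, d, g}  B3 = {d, e, f, g}  B4 = {b, d, e, f}
Tree: B1–B2, B1–B3, B3–B4

Every bag has size at most 4, so the width is 4 − 1 = 3 and tw(G) ≤ 3. On the other hand G contains the 4-clique {a, c, d, g}. A clique must lie in a single bag of any decomposition, so no decomposition can have width below 3. Therefore the treewidth is 3.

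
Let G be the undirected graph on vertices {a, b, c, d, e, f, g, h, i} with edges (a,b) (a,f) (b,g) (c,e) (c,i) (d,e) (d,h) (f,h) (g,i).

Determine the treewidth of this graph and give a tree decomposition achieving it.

Treewidth 2.
Bags: B1 = {a, b, f}  B2 = {b, f, g}  B3 = {f, g, i}  B4 = {c, f, i}  B5 = {c, e, f}  B6 = {d, e, f}  B7 = {d, f, h}
Tree: B1–B2, B2–B3, B3–B4, B4–B5, B5–B6, B6–B7

The largest bag has 3 vertices, giving width 2; this decomposition certifies tw(G) ≤ 2. The edges f–a–b–g–i–c–e–d–h–f form a cycle, so G is not a tree and its treewidth is at least 2. The upper and lower bounds meet at 2, so that is the treewidth.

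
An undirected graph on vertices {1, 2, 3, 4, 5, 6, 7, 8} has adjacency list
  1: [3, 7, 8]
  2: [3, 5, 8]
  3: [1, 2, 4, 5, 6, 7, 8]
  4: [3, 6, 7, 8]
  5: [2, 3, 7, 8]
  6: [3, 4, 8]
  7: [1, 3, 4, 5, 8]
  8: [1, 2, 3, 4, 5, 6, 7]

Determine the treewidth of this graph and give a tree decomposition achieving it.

The largest bag has 4 vertices, giving width 3; this decomposition certifies tw(G) ≤ 3. For the lower bound, the 4 vertices {2, 3, 5, 8} are pairwise adjacent, and any tree decomposition puts a clique entirely inside one bag — forcing width ≥ 3. Hence tw(G) = 3 exactly.

Treewidth 3.
Bags: B1 = {3, 4, 7, 8}  B2 = {1, 3, 7, 8}  B3 = {3, 4, 6, 8}  B4 = {3, 5, 7, 8}  B5 = {2, 3, 5, 8}
Tree: B1–B2, B1–B3, B2–B4, B4–B5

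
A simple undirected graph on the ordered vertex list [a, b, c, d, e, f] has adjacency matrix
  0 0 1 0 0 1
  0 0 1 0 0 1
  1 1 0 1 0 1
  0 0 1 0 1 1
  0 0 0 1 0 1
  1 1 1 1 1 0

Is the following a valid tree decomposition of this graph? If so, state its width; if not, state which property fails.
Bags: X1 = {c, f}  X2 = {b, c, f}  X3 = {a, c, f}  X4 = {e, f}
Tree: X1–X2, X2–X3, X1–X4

No — vertex d appears in no bag.

A tree decomposition must satisfy three properties: every vertex lies in some bag; for every edge, both endpoints lie together in some bag; and for every vertex, the bags containing it form a connected subtree. Here vertex d appears in no bag, so the decomposition is invalid.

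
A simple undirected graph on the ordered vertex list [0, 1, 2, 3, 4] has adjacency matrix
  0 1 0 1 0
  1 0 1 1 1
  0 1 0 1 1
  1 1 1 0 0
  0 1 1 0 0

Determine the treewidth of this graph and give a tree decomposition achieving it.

Treewidth 2.
One such decomposition:
Bags: B1 = {1, 2, 4}  B2 = {1, 2, 3}  B3 = {0, 1, 3}
Tree: B1–B2, B2–B3

Each bag holds 3 vertices, so the decomposition has width 2, which upper-bounds the treewidth. On the other hand G contains the 3-clique {0, 1, 3}. A clique must lie in a single bag of any decomposition, so no decomposition can have width below 2. The upper and lower bounds meet at 2, so that is the treewidth.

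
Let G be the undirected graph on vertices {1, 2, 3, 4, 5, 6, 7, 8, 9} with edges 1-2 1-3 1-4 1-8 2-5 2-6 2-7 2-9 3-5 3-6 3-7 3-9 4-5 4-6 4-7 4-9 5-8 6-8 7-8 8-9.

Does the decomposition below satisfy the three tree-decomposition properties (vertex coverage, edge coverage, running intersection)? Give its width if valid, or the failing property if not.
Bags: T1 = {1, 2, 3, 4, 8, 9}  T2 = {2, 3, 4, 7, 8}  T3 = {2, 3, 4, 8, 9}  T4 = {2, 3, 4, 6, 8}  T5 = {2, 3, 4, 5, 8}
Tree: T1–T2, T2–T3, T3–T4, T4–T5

No — bags containing vertex 9 are not connected in the tree.

A tree decomposition must satisfy three properties: every vertex lies in some bag; for every edge, both endpoints lie together in some bag; and for every vertex, the bags containing it form a connected subtree. Here bags containing vertex 9 are not connected in the tree, so the decomposition is invalid.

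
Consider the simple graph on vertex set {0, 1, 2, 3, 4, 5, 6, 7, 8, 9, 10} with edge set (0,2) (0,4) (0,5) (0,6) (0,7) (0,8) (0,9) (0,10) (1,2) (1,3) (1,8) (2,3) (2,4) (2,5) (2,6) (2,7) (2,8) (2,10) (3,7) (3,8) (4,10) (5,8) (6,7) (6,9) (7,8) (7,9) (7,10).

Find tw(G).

A width-3 tree decomposition is:
Bags: B1 = {2, 3, 7, 8}  B2 = {1, 2, 3, 8}  B3 = {0, 2, 7, 8}  B4 = {0, 2, 6, 7}  B5 = {0, 6, 7, 9}  B6 = {0, 2, 7, 10}  B7 = {0, 2, 4, 10}  B8 = {0, 2, 5, 8}
Tree: B1–B2, B1–B3, B3–B4, B4–B5, B3–B6, B6–B7, B3–B8
Each bag holds 4 vertices, so the decomposition has width 3, which upper-bounds the treewidth. On the other hand G contains the 4-clique {0, 6, 7, 9}. A clique must lie in a single bag of any decomposition, so no decomposition can have width below 3. Hence tw(G) = 3 exactly.

3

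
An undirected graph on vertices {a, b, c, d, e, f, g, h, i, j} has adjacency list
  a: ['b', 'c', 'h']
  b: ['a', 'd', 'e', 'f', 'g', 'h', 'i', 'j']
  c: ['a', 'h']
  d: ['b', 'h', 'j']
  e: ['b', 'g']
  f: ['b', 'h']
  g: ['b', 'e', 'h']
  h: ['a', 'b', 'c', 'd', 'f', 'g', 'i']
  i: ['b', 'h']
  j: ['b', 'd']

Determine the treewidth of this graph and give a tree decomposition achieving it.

Treewidth 2.
One optimal decomposition is:
Bags: B1 = {a, b, h}  B2 = {b, h, i}  B3 = {b, d, h}  B4 = {b, f, h}  B5 = {b, g, h}  B6 = {b, e, g}  B7 = {a, c, h}  B8 = {b, d, j}
Tree: B1–B2, B2–B3, B2–B4, B2–B5, B5–B6, B1–B7, B3–B8

Each bag holds 3 vertices, so the decomposition has width 2, which upper-bounds the treewidth. On the other hand G contains the 3-clique {a, c, h}. A clique must lie in a single bag of any decomposition, so no decomposition can have width below 2. Hence tw(G) = 2 exactly.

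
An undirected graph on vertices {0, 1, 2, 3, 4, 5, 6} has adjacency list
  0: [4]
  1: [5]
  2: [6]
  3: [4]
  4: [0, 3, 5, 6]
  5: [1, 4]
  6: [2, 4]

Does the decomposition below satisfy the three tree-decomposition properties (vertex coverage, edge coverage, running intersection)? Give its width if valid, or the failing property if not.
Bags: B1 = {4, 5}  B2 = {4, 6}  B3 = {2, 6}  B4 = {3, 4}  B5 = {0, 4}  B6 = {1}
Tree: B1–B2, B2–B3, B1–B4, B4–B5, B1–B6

No — edge (5,1) lies in no bag.

A tree decomposition must satisfy three properties: every vertex lies in some bag; for every edge, both endpoints lie together in some bag; and for every vertex, the bags containing it form a connected subtree. Here edge (5,1) lies in no bag, so the decomposition is invalid.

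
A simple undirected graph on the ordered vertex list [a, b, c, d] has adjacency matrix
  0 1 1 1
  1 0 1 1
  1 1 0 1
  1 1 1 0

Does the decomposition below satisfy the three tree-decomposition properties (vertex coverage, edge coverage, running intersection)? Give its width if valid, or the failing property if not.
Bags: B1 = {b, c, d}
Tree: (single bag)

No — vertex a appears in no bag.

A tree decomposition must satisfy three properties: every vertex lies in some bag; for every edge, both endpoints lie together in some bag; and for every vertex, the bags containing it form a connected subtree. Here vertex a appears in no bag, so the decomposition is invalid.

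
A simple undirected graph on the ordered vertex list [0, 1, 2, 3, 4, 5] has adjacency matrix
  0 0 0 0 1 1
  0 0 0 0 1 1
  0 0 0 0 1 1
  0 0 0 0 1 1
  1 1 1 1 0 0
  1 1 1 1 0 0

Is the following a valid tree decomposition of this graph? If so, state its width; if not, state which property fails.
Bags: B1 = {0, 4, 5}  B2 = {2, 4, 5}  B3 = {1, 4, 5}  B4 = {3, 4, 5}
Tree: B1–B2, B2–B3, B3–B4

Vertex coverage: the bags together contain {0, 1, 2, 3, 4, 5}, the full vertex set. Edge coverage: each edge of G has both endpoints in at least one bag. Running intersection: for every vertex, the bags containing it form a connected subtree. All three properties hold, so this is a valid tree decomposition of width max|bag| − 1 = 2, and hence tw(G) ≤ 2.

Yes; width 2.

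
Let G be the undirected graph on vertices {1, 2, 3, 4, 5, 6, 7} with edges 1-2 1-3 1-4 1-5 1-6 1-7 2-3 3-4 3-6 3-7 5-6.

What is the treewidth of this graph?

2

A width-2 tree decomposition is:
Bags: B1 = {1, 2, 3}  B2 = {1, 3, 4}  B3 = {1, 3, 7}  B4 = {1, 3, 6}  B5 = {1, 5, 6}
Tree: B1–B2, B1–B3, B1–B4, B4–B5
Each bag holds 3 vertices, so the decomposition has width 2, which upper-bounds the treewidth. For the lower bound, the 3 vertices {1, 2, 3} are pairwise adjacent, and any tree decomposition puts a clique entirely inside one bag — forcing width ≥ 2. The upper and lower bounds meet at 2, so that is the treewidth.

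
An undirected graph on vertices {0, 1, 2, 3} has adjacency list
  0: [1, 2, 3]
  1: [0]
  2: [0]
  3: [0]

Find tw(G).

1

A width-1 tree decomposition is:
Bags: B1 = {0, 1}  B2 = {0, 3}  B3 = {0, 2}
Tree: B1–B2, B2–B3
Every bag has size at most 2, so the width is 2 − 1 = 1 and tw(G) ≤ 1. Any graph with an edge has treewidth ≥ 1, and G has the edge 1–0. Therefore the treewidth is 1.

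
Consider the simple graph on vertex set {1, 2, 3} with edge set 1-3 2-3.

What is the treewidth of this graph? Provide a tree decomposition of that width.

Treewidth 1.
Bags: B1 = {2, 3}  B2 = {1, 3}
Tree: B1–B2

Each bag holds 2 vertices, so the decomposition has width 1, which upper-bounds the treewidth. Any graph with an edge has treewidth ≥ 1, and G has the edge 3–2. The upper and lower bounds meet at 1, so that is the treewidth.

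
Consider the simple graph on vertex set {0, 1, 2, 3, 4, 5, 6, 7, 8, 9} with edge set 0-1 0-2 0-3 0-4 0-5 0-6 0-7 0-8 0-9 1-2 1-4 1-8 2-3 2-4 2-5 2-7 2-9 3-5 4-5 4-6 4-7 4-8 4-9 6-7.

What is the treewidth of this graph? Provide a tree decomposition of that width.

Each bag holds 4 vertices, so the decomposition has width 3, which upper-bounds the treewidth. Conversely, {0, 2, 3, 5} is a clique of size 4, and the vertices of any clique must share a bag in every tree decomposition; so some bag has ≥ 4 vertices and tw(G) ≥ 3. Therefore the treewidth is 3.

Treewidth 3.
Bags: B1 = {0, 2, 4, 7}  B2 = {0, 1, 2, 4}  B3 = {0, 2, 4, 9}  B4 = {0, 2, 4, 5}  B5 = {0, 1, 4, 8}  B6 = {0, 4, 6, 7}  B7 = {0, 2, 3, 5}
Tree: B1–B2, B2–B3, B3–B4, B2–B5, B1–B6, B4–B7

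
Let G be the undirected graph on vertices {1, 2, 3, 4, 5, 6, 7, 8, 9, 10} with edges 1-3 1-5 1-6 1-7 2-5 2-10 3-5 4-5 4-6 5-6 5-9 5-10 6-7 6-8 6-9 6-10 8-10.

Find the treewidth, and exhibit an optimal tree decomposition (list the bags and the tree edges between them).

Treewidth 2.
One optimal decomposition is:
Bags: B1 = {5, 6, 9}  B2 = {5, 6, 10}  B3 = {4, 5, 6}  B4 = {6, 8, 10}  B5 = {1, 5, 6}  B6 = {2, 5, 10}  B7 = {1, 3, 5}  B8 = {1, 6, 7}
Tree: B1–B2, B1–B3, B2–B4, B3–B5, B2–B6, B5–B7, B5–B8

The largest bag has 3 vertices, giving width 2; this decomposition certifies tw(G) ≤ 2. On the other hand G contains the 3-clique {6, 8, 10}. A clique must lie in a single bag of any decomposition, so no decomposition can have width below 2. Combining the bounds, tw(G) = 2.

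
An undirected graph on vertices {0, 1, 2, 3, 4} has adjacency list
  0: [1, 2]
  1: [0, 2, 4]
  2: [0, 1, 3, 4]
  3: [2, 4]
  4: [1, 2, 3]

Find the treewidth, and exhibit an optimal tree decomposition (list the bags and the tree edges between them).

Treewidth 2.
One optimal decomposition is:
Bags: B1 = {0, 1, 2}  B2 = {1, 2, 4}  B3 = {2, 3, 4}
Tree: B1–B2, B2–B3

Each bag holds 3 vertices, so the decomposition has width 2, which upper-bounds the treewidth. On the other hand G contains the 3-clique {0, 1, 2}. A clique must lie in a single bag of any decomposition, so no decomposition can have width below 2. The upper and lower bounds meet at 2, so that is the treewidth.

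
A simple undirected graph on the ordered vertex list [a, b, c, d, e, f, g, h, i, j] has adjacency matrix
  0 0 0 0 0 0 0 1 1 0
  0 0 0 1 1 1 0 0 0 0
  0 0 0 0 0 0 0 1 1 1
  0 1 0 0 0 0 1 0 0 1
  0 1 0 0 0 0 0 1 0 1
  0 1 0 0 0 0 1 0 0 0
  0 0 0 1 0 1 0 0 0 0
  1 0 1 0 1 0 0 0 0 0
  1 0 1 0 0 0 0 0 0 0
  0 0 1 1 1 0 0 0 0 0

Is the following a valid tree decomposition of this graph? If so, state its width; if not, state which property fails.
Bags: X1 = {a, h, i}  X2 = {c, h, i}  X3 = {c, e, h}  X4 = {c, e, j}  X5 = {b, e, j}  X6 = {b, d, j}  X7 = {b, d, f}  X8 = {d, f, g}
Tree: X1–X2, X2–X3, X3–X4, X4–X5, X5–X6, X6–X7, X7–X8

Every vertex of G appears in some bag (union = {a, b, c, d, e, f, g, h, i, j}); every edge is covered by a bag; and for each vertex v the set of bags containing v is connected in the bag tree. The decomposition is therefore valid. The largest bag has 3 vertices, so the width is 2.

Yes; width 2.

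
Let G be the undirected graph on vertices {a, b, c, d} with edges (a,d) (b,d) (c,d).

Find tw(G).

A width-1 tree decomposition is:
Bags: B1 = {c, d}  B2 = {a, d}  B3 = {b, d}
Tree: B1–B2, B2–B3
Each bag holds 2 vertices, so the decomposition has width 1, which upper-bounds the treewidth. Any graph with an edge has treewidth ≥ 1, and G has the edge d–c. Hence tw(G) = 1 exactly.

1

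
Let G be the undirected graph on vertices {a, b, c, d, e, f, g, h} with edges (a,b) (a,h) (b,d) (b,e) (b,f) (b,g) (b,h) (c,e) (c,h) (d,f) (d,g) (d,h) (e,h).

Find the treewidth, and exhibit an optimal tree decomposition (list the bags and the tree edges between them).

Treewidth 2.
One optimal decomposition is:
Bags: B1 = {b, e, h}  B2 = {c, e, h}  B3 = {a, b, h}  B4 = {b, d, h}  B5 = {b, d, g}  B6 = {b, d, f}
Tree: B1–B2, B1–B3, B1–B4, B4–B5, B4–B6

Each bag holds 3 vertices, so the decomposition has width 2, which upper-bounds the treewidth. On the other hand G contains the 3-clique {c, e, h}. A clique must lie in a single bag of any decomposition, so no decomposition can have width below 2. Hence tw(G) = 2 exactly.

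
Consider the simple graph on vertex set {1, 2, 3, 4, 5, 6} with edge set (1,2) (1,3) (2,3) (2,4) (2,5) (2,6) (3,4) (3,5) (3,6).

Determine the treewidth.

A width-2 tree decomposition is:
Bags: B1 = {2, 3, 6}  B2 = {2, 3, 4}  B3 = {2, 3, 5}  B4 = {1, 2, 3}
Tree: B1–B2, B2–B3, B1–B4
Each bag holds 3 vertices, so the decomposition has width 2, which upper-bounds the treewidth. On the other hand G contains the 3-clique {1, 2, 3}. A clique must lie in a single bag of any decomposition, so no decomposition can have width below 2. Combining the bounds, tw(G) = 2.

2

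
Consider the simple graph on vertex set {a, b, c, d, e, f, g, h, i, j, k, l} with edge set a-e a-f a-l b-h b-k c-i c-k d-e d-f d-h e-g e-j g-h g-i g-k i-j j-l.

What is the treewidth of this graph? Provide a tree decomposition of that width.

Every bag has size at most 4, so the width is 4 − 1 = 3 and tw(G) ≤ 3. For the lower bound: the 4 vertex sets {a,f,l}, {j}, {e}, {d,g,h,i} are disjoint, each induces a connected subgraph, and every pair is joined by at least one edge of G. Contracting each set to a single vertex therefore yields K_{4} as a minor, and since treewidth is minor-monotone, tw(G) ≥ tw(K_{4}) = 3. Combining the bounds, tw(G) = 3.

Treewidth 3.
One such decomposition:
Bags: B1 = {a, f, j, l}  B2 = {a, e, f, j}  B3 = {d, e, f, j}  B4 = {d, e, i, j}  B5 = {d, e, g, i}  B6 = {d, g, h, i}  B7 = {c, g, h, i}  B8 = {c, g, h, k}  B9 = {b, c, h, k}
Tree: B1–B2, B2–B3, B3–B4, B4–B5, B5–B6, B6–B7, B7–B8, B8–B9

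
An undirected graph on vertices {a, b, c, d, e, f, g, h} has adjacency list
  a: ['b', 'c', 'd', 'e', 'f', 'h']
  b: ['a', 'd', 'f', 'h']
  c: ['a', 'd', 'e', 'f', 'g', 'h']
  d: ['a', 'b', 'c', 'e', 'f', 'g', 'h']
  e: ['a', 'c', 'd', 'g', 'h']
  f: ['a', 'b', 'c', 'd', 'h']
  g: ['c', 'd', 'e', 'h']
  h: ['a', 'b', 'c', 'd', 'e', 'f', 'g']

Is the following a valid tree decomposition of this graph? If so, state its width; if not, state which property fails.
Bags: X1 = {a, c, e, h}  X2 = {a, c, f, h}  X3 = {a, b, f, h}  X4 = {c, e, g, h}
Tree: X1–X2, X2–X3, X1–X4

No — vertex d appears in no bag.

A tree decomposition must satisfy three properties: every vertex lies in some bag; for every edge, both endpoints lie together in some bag; and for every vertex, the bags containing it form a connected subtree. Here vertex d appears in no bag, so the decomposition is invalid.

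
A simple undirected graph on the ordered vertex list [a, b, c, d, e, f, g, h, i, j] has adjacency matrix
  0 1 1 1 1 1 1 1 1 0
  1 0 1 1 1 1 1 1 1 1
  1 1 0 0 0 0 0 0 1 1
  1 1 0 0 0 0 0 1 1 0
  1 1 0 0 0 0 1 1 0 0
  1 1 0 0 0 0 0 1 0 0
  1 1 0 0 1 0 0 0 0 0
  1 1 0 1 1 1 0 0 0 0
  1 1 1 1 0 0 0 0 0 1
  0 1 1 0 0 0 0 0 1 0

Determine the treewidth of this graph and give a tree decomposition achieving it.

Treewidth 3.
Bags: B1 = {a, b, c, i}  B2 = {a, b, d, i}  B3 = {a, b, d, h}  B4 = {a, b, e, h}  B5 = {b, c, i, j}  B6 = {a, b, f, h}  B7 = {a, b, e, g}
Tree: B1–B2, B2–B3, B3–B4, B1–B5, B3–B6, B4–B7

Each bag holds 4 vertices, so the decomposition has width 3, which upper-bounds the treewidth. For the lower bound, the 4 vertices {b, c, i, j} are pairwise adjacent, and any tree decomposition puts a clique entirely inside one bag — forcing width ≥ 3. Therefore the treewidth is 3.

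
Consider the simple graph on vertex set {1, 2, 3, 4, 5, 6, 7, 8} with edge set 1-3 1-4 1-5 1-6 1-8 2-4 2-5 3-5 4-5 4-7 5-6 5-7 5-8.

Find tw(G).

2

A width-2 tree decomposition is:
Bags: B1 = {1, 5, 6}  B2 = {1, 4, 5}  B3 = {1, 3, 5}  B4 = {1, 5, 8}  B5 = {4, 5, 7}  B6 = {2, 4, 5}
Tree: B1–B2, B2–B3, B3–B4, B2–B5, B2–B6
The largest bag has 3 vertices, giving width 2; this decomposition certifies tw(G) ≤ 2. Conversely, {1, 5, 8} is a clique of size 3, and the vertices of any clique must share a bag in every tree decomposition; so some bag has ≥ 3 vertices and tw(G) ≥ 2. Combining the bounds, tw(G) = 2.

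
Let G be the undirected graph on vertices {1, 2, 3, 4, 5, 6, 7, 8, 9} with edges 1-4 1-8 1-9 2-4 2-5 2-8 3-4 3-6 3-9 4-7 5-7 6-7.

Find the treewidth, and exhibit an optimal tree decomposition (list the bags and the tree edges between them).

Treewidth 3.
One optimal decomposition is:
Bags: B1 = {1, 2, 8, 9}  B2 = {1, 2, 4, 9}  B3 = {2, 3, 4, 9}  B4 = {2, 3, 4, 5}  B5 = {3, 4, 5, 7}  B6 = {3, 5, 6, 7}
Tree: B1–B2, B2–B3, B3–B4, B4–B5, B5–B6

Each bag holds 4 vertices, so the decomposition has width 3, which upper-bounds the treewidth. For the lower bound: the 4 vertex sets {1,8,9}, {2}, {4}, {3,5,6,7} are disjoint, each induces a connected subgraph, and every pair is joined by at least one edge of G. Contracting each set to a single vertex therefore yields K_{4} as a minor, and since treewidth is minor-monotone, tw(G) ≥ tw(K_{4}) = 3. Hence tw(G) = 3 exactly.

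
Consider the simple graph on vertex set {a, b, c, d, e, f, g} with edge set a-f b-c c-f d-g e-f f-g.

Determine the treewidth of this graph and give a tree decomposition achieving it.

Each bag holds 2 vertices, so the decomposition has width 1, which upper-bounds the treewidth. Since G has at least one edge (e.g. g–f), it is not an edgeless graph, so tw(G) ≥ 1. Combining the bounds, tw(G) = 1.

Treewidth 1.
Bags: B1 = {f, g}  B2 = {d, g}  B3 = {c, f}  B4 = {e, f}  B5 = {a, f}  B6 = {b, c}
Tree: B1–B2, B1–B3, B1–B4, B3–B5, B3–B6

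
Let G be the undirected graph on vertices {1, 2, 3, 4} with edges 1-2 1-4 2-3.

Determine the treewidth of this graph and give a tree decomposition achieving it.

Treewidth 1.
One optimal decomposition is:
Bags: B1 = {2, 3}  B2 = {1, 2}  B3 = {1, 4}
Tree: B1–B2, B2–B3

Every bag has size at most 2, so the width is 2 − 1 = 1 and tw(G) ≤ 1. Since G has at least one edge (e.g. 3–2), it is not an edgeless graph, so tw(G) ≥ 1. Hence tw(G) = 1 exactly.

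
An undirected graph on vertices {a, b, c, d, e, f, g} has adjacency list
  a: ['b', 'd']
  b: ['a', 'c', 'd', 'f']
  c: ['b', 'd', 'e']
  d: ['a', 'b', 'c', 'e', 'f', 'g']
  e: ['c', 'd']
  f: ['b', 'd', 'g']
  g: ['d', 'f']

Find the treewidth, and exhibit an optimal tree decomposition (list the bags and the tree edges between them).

Treewidth 2.
One optimal decomposition is:
Bags: B1 = {b, c, d}  B2 = {b, d, f}  B3 = {c, d, e}  B4 = {a, b, d}  B5 = {d, f, g}
Tree: B1–B2, B1–B3, B1–B4, B2–B5

Every bag has size at most 3, so the width is 3 − 1 = 2 and tw(G) ≤ 2. On the other hand G contains the 3-clique {d, f, g}. A clique must lie in a single bag of any decomposition, so no decomposition can have width below 2. Combining the bounds, tw(G) = 2.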